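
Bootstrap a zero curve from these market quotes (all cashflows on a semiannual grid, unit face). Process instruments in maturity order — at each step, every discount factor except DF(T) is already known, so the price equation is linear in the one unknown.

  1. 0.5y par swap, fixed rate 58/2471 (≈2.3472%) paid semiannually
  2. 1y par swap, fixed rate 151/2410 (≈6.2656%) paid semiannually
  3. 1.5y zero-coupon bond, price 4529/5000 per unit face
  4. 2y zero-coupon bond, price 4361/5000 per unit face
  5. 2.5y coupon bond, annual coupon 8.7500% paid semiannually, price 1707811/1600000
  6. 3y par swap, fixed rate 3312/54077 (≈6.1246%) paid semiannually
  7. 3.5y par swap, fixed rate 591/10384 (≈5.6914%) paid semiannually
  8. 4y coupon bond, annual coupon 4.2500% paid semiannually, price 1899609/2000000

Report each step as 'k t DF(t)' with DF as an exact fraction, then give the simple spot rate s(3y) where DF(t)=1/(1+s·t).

1 1/2 2471/2500
2 1 2349/2500
3 3/2 4529/5000
4 2 4361/5000
5 5/2 8673/10000
6 3 1043/1250
7 7/2 8227/10000
8 4 2001/2500
s(3y) = (1/(1043/1250) − 1)/(3) = 69/1043 ≈ 6.6155%

step 1 [0.5y] swap r/2=29/2471: DF=(1 − 29/2471·(0))/(1+29/2471) = 2471/2500 ≈ 0.988400
step 2 [1y] swap r/2=151/4820: DF=(1 − 151/4820·(0.988400))/(1+151/4820) = 2349/2500 ≈ 0.939600
step 3 [1.5y] zero: DF = P = 4529/5000 ≈ 0.905800
step 4 [2y] zero: DF = P = 4361/5000 ≈ 0.872200
step 5 [2.5y] bond c/2=7/160: DF=(1707811/1600000 − 7/160·(0.988400+0.939600+0.905800+0.872200))/(1+7/160) = 8673/10000 ≈ 0.867300
step 6 [3y] swap r/2=1656/54077: DF=(1 − 1656/54077·(0.988400+0.939600+0.905800+0.872200+0.867300))/(1+1656/54077) = 1043/1250 ≈ 0.834400
step 7 [3.5y] swap r/2=591/20768: DF=(1 − 591/20768·(0.988400+0.939600+0.905800+0.872200+0.867300+0.834400))/(1+591/20768) = 8227/10000 ≈ 0.822700
step 8 [4y] bond c/2=17/800: DF=(1899609/2000000 − 17/800·(0.988400+0.939600+0.905800+0.872200+0.867300+0.834400+0.822700))/(1+17/800) = 2001/2500 ≈ 0.800400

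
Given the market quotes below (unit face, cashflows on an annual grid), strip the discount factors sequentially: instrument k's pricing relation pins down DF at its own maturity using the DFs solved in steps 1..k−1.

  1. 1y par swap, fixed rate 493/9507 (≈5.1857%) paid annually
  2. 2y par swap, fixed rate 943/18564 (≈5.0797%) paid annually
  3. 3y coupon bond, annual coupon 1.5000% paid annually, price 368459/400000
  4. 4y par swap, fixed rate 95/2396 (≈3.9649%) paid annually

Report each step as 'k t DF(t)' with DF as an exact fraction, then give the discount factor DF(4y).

step 1 [1y] swap r/1=493/9507: DF=(1 − 493/9507·(0))/(1+493/9507) = 9507/10000 ≈ 0.950700
step 2 [2y] swap r/1=943/18564: DF=(1 − 943/18564·(0.950700))/(1+943/18564) = 9057/10000 ≈ 0.905700
step 3 [3y] bond c/1=3/200: DF=(368459/400000 − 3/200·(0.950700+0.905700))/(1+3/200) = 8801/10000 ≈ 0.880100
step 4 [4y] swap r/1=95/2396: DF=(1 − 95/2396·(0.950700+0.905700+0.880100))/(1+95/2396) = 343/400 ≈ 0.857500

1 1 9507/10000
2 2 9057/10000
3 3 8801/10000
4 4 343/400
DF(4y) = 343/400 ≈ 0.857500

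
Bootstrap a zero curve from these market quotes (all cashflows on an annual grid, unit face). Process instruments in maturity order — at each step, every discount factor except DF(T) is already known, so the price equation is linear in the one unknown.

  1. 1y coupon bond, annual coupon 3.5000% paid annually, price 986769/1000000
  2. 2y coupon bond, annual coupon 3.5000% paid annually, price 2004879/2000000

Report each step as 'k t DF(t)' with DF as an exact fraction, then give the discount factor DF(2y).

1 1 4767/5000
2 2 9363/10000
DF(2y) = 9363/10000 ≈ 0.936300

step 1 [1y] bond c/1=7/200: DF=(986769/1000000 − 7/200·(0))/(1+7/200) = 4767/5000 ≈ 0.953400
step 2 [2y] bond c/1=7/200: DF=(2004879/2000000 − 7/200·(0.953400))/(1+7/200) = 9363/10000 ≈ 0.936300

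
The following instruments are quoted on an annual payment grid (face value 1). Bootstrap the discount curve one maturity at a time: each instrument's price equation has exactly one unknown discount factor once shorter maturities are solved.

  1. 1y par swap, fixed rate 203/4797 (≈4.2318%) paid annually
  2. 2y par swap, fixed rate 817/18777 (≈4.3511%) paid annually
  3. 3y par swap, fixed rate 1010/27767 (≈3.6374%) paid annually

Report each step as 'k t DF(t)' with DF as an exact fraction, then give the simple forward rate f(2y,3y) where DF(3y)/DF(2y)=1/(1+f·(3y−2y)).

step 1 [1y] swap r/1=203/4797: DF=(1 − 203/4797·(0))/(1+203/4797) = 4797/5000 ≈ 0.959400
step 2 [2y] swap r/1=817/18777: DF=(1 − 817/18777·(0.959400))/(1+817/18777) = 9183/10000 ≈ 0.918300
step 3 [3y] swap r/1=1010/27767: DF=(1 − 1010/27767·(0.959400+0.918300))/(1+1010/27767) = 899/1000 ≈ 0.899000

1 1 4797/5000
2 2 9183/10000
3 3 899/1000
f(2y,3y) = ((9183/10000)/(899/1000) − 1)/(1) = 193/8990 ≈ 2.1468%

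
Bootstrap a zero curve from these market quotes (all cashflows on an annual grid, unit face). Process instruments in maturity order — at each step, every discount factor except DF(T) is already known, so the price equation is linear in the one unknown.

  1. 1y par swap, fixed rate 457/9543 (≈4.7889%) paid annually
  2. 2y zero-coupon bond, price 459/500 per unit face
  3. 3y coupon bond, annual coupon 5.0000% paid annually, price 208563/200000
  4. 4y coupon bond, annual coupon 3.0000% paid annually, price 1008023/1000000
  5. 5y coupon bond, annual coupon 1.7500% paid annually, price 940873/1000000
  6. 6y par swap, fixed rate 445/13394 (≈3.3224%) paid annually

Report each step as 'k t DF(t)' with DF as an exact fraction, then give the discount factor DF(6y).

step 1 [1y] swap r/1=457/9543: DF=(1 − 457/9543·(0))/(1+457/9543) = 9543/10000 ≈ 0.954300
step 2 [2y] zero: DF = P = 459/500 ≈ 0.918000
step 3 [3y] bond c/1=1/20: DF=(208563/200000 − 1/20·(0.954300+0.918000))/(1+1/20) = 113/125 ≈ 0.904000
step 4 [4y] bond c/1=3/100: DF=(1008023/1000000 − 3/100·(0.954300+0.918000+0.904000))/(1+3/100) = 4489/5000 ≈ 0.897800
step 5 [5y] bond c/1=7/400: DF=(940873/1000000 − 7/400·(0.954300+0.918000+0.904000+0.897800))/(1+7/400) = 1723/2000 ≈ 0.861500
step 6 [6y] swap r/1=445/13394: DF=(1 − 445/13394·(0.954300+0.918000+0.904000+0.897800+0.861500))/(1+445/13394) = 411/500 ≈ 0.822000

1 1 9543/10000
2 2 459/500
3 3 113/125
4 4 4489/5000
5 5 1723/2000
6 6 411/500
DF(6y) = 411/500 ≈ 0.822000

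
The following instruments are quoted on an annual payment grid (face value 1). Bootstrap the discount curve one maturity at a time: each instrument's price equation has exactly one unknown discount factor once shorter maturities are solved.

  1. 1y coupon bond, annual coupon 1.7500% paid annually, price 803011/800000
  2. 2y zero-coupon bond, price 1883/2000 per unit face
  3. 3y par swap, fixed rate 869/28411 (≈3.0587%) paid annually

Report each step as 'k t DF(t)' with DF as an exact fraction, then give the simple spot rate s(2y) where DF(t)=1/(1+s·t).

step 1 [1y] bond c/1=7/400: DF=(803011/800000 − 7/400·(0))/(1+7/400) = 1973/2000 ≈ 0.986500
step 2 [2y] zero: DF = P = 1883/2000 ≈ 0.941500
step 3 [3y] swap r/1=869/28411: DF=(1 − 869/28411·(0.986500+0.941500))/(1+869/28411) = 9131/10000 ≈ 0.913100

1 1 1973/2000
2 2 1883/2000
3 3 9131/10000
s(2y) = (1/(1883/2000) − 1)/(2) = 117/3766 ≈ 3.1067%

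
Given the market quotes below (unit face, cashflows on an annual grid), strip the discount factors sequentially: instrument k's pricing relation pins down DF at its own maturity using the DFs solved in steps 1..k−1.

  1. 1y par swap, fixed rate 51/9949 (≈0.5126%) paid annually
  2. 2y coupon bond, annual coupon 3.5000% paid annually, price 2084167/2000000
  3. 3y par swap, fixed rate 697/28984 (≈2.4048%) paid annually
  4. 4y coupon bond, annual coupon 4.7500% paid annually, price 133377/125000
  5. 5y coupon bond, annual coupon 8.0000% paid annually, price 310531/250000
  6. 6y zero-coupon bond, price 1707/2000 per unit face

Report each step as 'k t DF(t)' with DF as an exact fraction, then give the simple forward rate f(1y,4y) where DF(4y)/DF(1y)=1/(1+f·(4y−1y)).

1 1 9949/10000
2 2 2433/2500
3 3 9303/10000
4 4 1109/1250
5 5 8697/10000
6 6 1707/2000
f(1y,4y) = ((9949/10000)/(1109/1250) − 1)/(3) = 359/8872 ≈ 4.0464%

step 1 [1y] swap r/1=51/9949: DF=(1 − 51/9949·(0))/(1+51/9949) = 9949/10000 ≈ 0.994900
step 2 [2y] bond c/1=7/200: DF=(2084167/2000000 − 7/200·(0.994900))/(1+7/200) = 2433/2500 ≈ 0.973200
step 3 [3y] swap r/1=697/28984: DF=(1 − 697/28984·(0.994900+0.973200))/(1+697/28984) = 9303/10000 ≈ 0.930300
step 4 [4y] bond c/1=19/400: DF=(133377/125000 − 19/400·(0.994900+0.973200+0.930300))/(1+19/400) = 1109/1250 ≈ 0.887200
step 5 [5y] bond c/1=2/25: DF=(310531/250000 − 2/25·(0.994900+0.973200+0.930300+0.887200))/(1+2/25) = 8697/10000 ≈ 0.869700
step 6 [6y] zero: DF = P = 1707/2000 ≈ 0.853500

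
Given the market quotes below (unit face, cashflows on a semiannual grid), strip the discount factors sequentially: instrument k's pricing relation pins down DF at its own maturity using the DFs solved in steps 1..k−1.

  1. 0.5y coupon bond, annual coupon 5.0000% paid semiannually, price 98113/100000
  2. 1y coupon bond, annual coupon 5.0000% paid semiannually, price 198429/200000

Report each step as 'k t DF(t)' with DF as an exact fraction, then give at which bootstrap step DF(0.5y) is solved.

1 1/2 2393/2500
2 1 4723/5000
DF(0.5y) is solved at step 1

step 1 [0.5y] bond c/2=1/40: DF=(98113/100000 − 1/40·(0))/(1+1/40) = 2393/2500 ≈ 0.957200
step 2 [1y] bond c/2=1/40: DF=(198429/200000 − 1/40·(0.957200))/(1+1/40) = 4723/5000 ≈ 0.944600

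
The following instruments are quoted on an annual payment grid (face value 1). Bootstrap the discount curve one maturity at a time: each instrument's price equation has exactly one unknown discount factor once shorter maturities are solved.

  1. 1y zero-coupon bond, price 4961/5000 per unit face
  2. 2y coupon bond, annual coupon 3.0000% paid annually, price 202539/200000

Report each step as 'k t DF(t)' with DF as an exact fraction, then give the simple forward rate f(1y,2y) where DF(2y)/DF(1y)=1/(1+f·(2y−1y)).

step 1 [1y] zero: DF = P = 4961/5000 ≈ 0.992200
step 2 [2y] bond c/1=3/100: DF=(202539/200000 − 3/100·(0.992200))/(1+3/100) = 9543/10000 ≈ 0.954300

1 1 4961/5000
2 2 9543/10000
f(1y,2y) = ((4961/5000)/(9543/10000) − 1)/(1) = 379/9543 ≈ 3.9715%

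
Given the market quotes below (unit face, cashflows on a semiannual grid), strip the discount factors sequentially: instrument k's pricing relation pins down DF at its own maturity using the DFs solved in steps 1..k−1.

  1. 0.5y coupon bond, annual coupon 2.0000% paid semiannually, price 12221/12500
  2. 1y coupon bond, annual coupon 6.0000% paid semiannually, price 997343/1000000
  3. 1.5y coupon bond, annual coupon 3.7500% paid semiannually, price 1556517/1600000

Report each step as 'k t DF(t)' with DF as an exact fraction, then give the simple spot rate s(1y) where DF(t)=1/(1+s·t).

step 1 [0.5y] bond c/2=1/100: DF=(12221/12500 − 1/100·(0))/(1+1/100) = 121/125 ≈ 0.968000
step 2 [1y] bond c/2=3/100: DF=(997343/1000000 − 3/100·(0.968000))/(1+3/100) = 9401/10000 ≈ 0.940100
step 3 [1.5y] bond c/2=3/160: DF=(1556517/1600000 − 3/160·(0.968000+0.940100))/(1+3/160) = 4599/5000 ≈ 0.919800

1 1/2 121/125
2 1 9401/10000
3 3/2 4599/5000
s(1y) = (1/(9401/10000) − 1)/(1) = 599/9401 ≈ 6.3717%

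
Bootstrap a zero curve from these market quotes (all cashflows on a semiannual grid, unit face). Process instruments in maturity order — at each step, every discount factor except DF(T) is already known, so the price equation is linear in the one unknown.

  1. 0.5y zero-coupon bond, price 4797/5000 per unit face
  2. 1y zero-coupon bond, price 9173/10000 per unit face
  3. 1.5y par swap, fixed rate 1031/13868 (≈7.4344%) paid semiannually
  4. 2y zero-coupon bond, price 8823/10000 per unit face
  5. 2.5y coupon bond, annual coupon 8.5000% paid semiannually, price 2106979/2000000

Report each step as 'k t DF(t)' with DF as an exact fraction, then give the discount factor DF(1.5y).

step 1 [0.5y] zero: DF = P = 4797/5000 ≈ 0.959400
step 2 [1y] zero: DF = P = 9173/10000 ≈ 0.917300
step 3 [1.5y] swap r/2=1031/27736: DF=(1 − 1031/27736·(0.959400+0.917300))/(1+1031/27736) = 8969/10000 ≈ 0.896900
step 4 [2y] zero: DF = P = 8823/10000 ≈ 0.882300
step 5 [2.5y] bond c/2=17/400: DF=(2106979/2000000 − 17/400·(0.959400+0.917300+0.896900+0.882300))/(1+17/400) = 1723/2000 ≈ 0.861500

1 1/2 4797/5000
2 1 9173/10000
3 3/2 8969/10000
4 2 8823/10000
5 5/2 1723/2000
DF(1.5y) = 8969/10000 ≈ 0.896900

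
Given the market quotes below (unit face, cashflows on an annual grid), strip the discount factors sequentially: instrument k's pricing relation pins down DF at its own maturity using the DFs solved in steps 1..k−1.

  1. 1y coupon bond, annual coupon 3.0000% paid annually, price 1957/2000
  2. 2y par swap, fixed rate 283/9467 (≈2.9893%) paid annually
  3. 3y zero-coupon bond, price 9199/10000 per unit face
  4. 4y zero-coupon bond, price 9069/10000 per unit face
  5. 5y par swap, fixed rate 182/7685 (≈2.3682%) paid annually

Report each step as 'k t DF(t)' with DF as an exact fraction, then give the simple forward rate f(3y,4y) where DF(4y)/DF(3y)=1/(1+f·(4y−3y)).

1 1 19/20
2 2 4717/5000
3 3 9199/10000
4 4 9069/10000
5 5 2227/2500
f(3y,4y) = ((9199/10000)/(9069/10000) − 1)/(1) = 130/9069 ≈ 1.4335%

step 1 [1y] bond c/1=3/100: DF=(1957/2000 − 3/100·(0))/(1+3/100) = 19/20 ≈ 0.950000
step 2 [2y] swap r/1=283/9467: DF=(1 − 283/9467·(0.950000))/(1+283/9467) = 4717/5000 ≈ 0.943400
step 3 [3y] zero: DF = P = 9199/10000 ≈ 0.919900
step 4 [4y] zero: DF = P = 9069/10000 ≈ 0.906900
step 5 [5y] swap r/1=182/7685: DF=(1 − 182/7685·(0.950000+0.943400+0.919900+0.906900))/(1+182/7685) = 2227/2500 ≈ 0.890800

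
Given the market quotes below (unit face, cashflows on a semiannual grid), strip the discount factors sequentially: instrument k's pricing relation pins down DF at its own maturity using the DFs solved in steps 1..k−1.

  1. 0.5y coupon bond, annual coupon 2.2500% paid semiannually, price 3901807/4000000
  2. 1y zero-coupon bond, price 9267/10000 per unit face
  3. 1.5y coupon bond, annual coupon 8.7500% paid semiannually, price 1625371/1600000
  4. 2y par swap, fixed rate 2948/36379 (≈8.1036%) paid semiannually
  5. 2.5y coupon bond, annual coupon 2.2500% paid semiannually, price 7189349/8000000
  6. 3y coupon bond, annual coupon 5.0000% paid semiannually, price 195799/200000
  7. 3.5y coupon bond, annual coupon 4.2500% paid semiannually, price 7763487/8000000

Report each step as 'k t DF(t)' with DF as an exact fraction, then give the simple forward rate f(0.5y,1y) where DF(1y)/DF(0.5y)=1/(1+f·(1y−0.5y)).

step 1 [0.5y] bond c/2=9/800: DF=(3901807/4000000 − 9/800·(0))/(1+9/800) = 4823/5000 ≈ 0.964600
step 2 [1y] zero: DF = P = 9267/10000 ≈ 0.926700
step 3 [1.5y] bond c/2=7/160: DF=(1625371/1600000 − 7/160·(0.964600+0.926700))/(1+7/160) = 447/500 ≈ 0.894000
step 4 [2y] swap r/2=1474/36379: DF=(1 − 1474/36379·(0.964600+0.926700+0.894000))/(1+1474/36379) = 4263/5000 ≈ 0.852600
step 5 [2.5y] bond c/2=9/800: DF=(7189349/8000000 − 9/800·(0.964600+0.926700+0.894000+0.852600))/(1+9/800) = 4241/5000 ≈ 0.848200
step 6 [3y] bond c/2=1/40: DF=(195799/200000 − 1/40·(0.964600+0.926700+0.894000+0.852600+0.848200))/(1+1/40) = 8457/10000 ≈ 0.845700
step 7 [3.5y] bond c/2=17/800: DF=(7763487/8000000 − 17/800·(0.964600+0.926700+0.894000+0.852600+0.848200+0.845700))/(1+17/800) = 8393/10000 ≈ 0.839300

1 1/2 4823/5000
2 1 9267/10000
3 3/2 447/500
4 2 4263/5000
5 5/2 4241/5000
6 3 8457/10000
7 7/2 8393/10000
f(0.5y,1y) = ((4823/5000)/(9267/10000) − 1)/(1/2) = 758/9267 ≈ 8.1796%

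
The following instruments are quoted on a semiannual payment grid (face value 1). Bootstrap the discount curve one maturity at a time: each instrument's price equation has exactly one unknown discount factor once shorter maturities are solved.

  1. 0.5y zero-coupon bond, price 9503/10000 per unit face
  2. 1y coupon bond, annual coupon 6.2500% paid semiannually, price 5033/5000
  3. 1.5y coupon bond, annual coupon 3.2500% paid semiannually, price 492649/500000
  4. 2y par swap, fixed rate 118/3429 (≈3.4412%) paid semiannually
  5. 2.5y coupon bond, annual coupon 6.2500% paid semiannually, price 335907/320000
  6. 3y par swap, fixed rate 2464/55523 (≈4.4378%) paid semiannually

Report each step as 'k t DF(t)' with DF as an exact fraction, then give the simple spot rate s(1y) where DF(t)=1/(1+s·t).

1 1/2 9503/10000
2 1 9473/10000
3 3/2 587/625
4 2 9351/10000
5 5/2 2259/2500
6 3 548/625
s(1y) = (1/(9473/10000) − 1)/(1) = 527/9473 ≈ 5.5632%

step 1 [0.5y] zero: DF = P = 9503/10000 ≈ 0.950300
step 2 [1y] bond c/2=1/32: DF=(5033/5000 − 1/32·(0.950300))/(1+1/32) = 9473/10000 ≈ 0.947300
step 3 [1.5y] bond c/2=13/800: DF=(492649/500000 − 13/800·(0.950300+0.947300))/(1+13/800) = 587/625 ≈ 0.939200
step 4 [2y] swap r/2=59/3429: DF=(1 − 59/3429·(0.950300+0.947300+0.939200))/(1+59/3429) = 9351/10000 ≈ 0.935100
step 5 [2.5y] bond c/2=1/32: DF=(335907/320000 − 1/32·(0.950300+0.947300+0.939200+0.935100))/(1+1/32) = 2259/2500 ≈ 0.903600
step 6 [3y] swap r/2=1232/55523: DF=(1 − 1232/55523·(0.950300+0.947300+0.939200+0.935100+0.903600))/(1+1232/55523) = 548/625 ≈ 0.876800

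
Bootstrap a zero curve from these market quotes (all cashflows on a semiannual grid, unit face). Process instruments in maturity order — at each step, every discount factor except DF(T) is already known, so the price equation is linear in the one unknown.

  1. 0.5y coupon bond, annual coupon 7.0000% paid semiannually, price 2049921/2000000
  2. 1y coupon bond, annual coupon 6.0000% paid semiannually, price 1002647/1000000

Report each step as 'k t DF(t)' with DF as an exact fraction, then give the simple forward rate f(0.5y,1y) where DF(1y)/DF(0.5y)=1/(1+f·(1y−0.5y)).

step 1 [0.5y] bond c/2=7/200: DF=(2049921/2000000 − 7/200·(0))/(1+7/200) = 9903/10000 ≈ 0.990300
step 2 [1y] bond c/2=3/100: DF=(1002647/1000000 − 3/100·(0.990300))/(1+3/100) = 4723/5000 ≈ 0.944600

1 1/2 9903/10000
2 1 4723/5000
f(0.5y,1y) = ((9903/10000)/(4723/5000) − 1)/(1/2) = 457/4723 ≈ 9.6761%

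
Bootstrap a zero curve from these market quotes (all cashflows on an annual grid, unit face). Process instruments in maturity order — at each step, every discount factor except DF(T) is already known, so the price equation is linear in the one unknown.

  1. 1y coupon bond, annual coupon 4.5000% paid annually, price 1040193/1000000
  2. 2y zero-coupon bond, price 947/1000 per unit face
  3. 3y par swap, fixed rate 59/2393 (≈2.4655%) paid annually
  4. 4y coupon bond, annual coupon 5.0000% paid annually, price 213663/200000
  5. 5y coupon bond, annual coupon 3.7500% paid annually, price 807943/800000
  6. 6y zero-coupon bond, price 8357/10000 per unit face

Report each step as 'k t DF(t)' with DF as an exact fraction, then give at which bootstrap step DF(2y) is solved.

1 1 4977/5000
2 2 947/1000
3 3 2323/2500
4 4 8807/10000
5 5 4189/5000
6 6 8357/10000
DF(2y) is solved at step 2

step 1 [1y] bond c/1=9/200: DF=(1040193/1000000 − 9/200·(0))/(1+9/200) = 4977/5000 ≈ 0.995400
step 2 [2y] zero: DF = P = 947/1000 ≈ 0.947000
step 3 [3y] swap r/1=59/2393: DF=(1 − 59/2393·(0.995400+0.947000))/(1+59/2393) = 2323/2500 ≈ 0.929200
step 4 [4y] bond c/1=1/20: DF=(213663/200000 − 1/20·(0.995400+0.947000+0.929200))/(1+1/20) = 8807/10000 ≈ 0.880700
step 5 [5y] bond c/1=3/80: DF=(807943/800000 − 3/80·(0.995400+0.947000+0.929200+0.880700))/(1+3/80) = 4189/5000 ≈ 0.837800
step 6 [6y] zero: DF = P = 8357/10000 ≈ 0.835700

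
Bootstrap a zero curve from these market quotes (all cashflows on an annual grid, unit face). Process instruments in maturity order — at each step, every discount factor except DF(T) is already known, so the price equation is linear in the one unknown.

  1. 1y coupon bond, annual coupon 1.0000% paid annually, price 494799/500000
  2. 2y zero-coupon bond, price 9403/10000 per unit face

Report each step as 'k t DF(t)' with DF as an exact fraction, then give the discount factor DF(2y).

step 1 [1y] bond c/1=1/100: DF=(494799/500000 − 1/100·(0))/(1+1/100) = 4899/5000 ≈ 0.979800
step 2 [2y] zero: DF = P = 9403/10000 ≈ 0.940300

1 1 4899/5000
2 2 9403/10000
DF(2y) = 9403/10000 ≈ 0.940300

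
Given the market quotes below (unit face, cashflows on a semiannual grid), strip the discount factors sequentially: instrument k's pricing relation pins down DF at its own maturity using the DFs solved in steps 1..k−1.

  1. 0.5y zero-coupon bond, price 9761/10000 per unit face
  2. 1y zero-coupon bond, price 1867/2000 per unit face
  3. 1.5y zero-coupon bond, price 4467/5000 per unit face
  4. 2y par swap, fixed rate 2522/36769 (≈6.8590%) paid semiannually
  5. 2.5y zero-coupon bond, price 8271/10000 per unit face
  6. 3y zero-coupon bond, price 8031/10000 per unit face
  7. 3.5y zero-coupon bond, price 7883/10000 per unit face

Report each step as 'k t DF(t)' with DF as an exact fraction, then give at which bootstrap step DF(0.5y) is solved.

step 1 [0.5y] zero: DF = P = 9761/10000 ≈ 0.976100
step 2 [1y] zero: DF = P = 1867/2000 ≈ 0.933500
step 3 [1.5y] zero: DF = P = 4467/5000 ≈ 0.893400
step 4 [2y] swap r/2=1261/36769: DF=(1 − 1261/36769·(0.976100+0.933500+0.893400))/(1+1261/36769) = 8739/10000 ≈ 0.873900
step 5 [2.5y] zero: DF = P = 8271/10000 ≈ 0.827100
step 6 [3y] zero: DF = P = 8031/10000 ≈ 0.803100
step 7 [3.5y] zero: DF = P = 7883/10000 ≈ 0.788300

1 1/2 9761/10000
2 1 1867/2000
3 3/2 4467/5000
4 2 8739/10000
5 5/2 8271/10000
6 3 8031/10000
7 7/2 7883/10000
DF(0.5y) is solved at step 1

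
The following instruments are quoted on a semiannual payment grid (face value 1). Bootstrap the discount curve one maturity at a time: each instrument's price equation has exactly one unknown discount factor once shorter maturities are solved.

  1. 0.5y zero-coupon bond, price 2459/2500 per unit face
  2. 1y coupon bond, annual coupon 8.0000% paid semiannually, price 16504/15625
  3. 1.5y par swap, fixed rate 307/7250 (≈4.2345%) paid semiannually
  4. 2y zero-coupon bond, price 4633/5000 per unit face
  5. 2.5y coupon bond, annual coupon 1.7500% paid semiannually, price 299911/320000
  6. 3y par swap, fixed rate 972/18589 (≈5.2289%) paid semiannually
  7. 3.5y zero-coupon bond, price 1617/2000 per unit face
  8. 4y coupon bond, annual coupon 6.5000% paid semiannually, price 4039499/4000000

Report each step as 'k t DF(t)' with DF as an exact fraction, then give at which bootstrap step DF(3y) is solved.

1 1/2 2459/2500
2 1 4889/5000
3 3/2 4693/5000
4 2 4633/5000
5 5/2 8959/10000
6 3 4271/5000
7 7/2 1617/2000
8 4 7771/10000
DF(3y) is solved at step 6

step 1 [0.5y] zero: DF = P = 2459/2500 ≈ 0.983600
step 2 [1y] bond c/2=1/25: DF=(16504/15625 − 1/25·(0.983600))/(1+1/25) = 4889/5000 ≈ 0.977800
step 3 [1.5y] swap r/2=307/14500: DF=(1 − 307/14500·(0.983600+0.977800))/(1+307/14500) = 4693/5000 ≈ 0.938600
step 4 [2y] zero: DF = P = 4633/5000 ≈ 0.926600
step 5 [2.5y] bond c/2=7/800: DF=(299911/320000 − 7/800·(0.983600+0.977800+0.938600+0.926600))/(1+7/800) = 8959/10000 ≈ 0.895900
step 6 [3y] swap r/2=486/18589: DF=(1 − 486/18589·(0.983600+0.977800+0.938600+0.926600+0.895900))/(1+486/18589) = 4271/5000 ≈ 0.854200
step 7 [3.5y] zero: DF = P = 1617/2000 ≈ 0.808500
step 8 [4y] bond c/2=13/400: DF=(4039499/4000000 − 13/400·(0.983600+0.977800+0.938600+0.926600+0.895900+0.854200+0.808500))/(1+13/400) = 7771/10000 ≈ 0.777100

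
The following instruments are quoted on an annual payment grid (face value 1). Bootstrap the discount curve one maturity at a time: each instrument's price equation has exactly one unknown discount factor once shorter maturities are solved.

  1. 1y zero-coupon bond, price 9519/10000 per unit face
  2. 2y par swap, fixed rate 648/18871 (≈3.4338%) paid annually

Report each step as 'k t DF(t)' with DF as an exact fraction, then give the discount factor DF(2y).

1 1 9519/10000
2 2 1169/1250
DF(2y) = 1169/1250 ≈ 0.935200

step 1 [1y] zero: DF = P = 9519/10000 ≈ 0.951900
step 2 [2y] swap r/1=648/18871: DF=(1 − 648/18871·(0.951900))/(1+648/18871) = 1169/1250 ≈ 0.935200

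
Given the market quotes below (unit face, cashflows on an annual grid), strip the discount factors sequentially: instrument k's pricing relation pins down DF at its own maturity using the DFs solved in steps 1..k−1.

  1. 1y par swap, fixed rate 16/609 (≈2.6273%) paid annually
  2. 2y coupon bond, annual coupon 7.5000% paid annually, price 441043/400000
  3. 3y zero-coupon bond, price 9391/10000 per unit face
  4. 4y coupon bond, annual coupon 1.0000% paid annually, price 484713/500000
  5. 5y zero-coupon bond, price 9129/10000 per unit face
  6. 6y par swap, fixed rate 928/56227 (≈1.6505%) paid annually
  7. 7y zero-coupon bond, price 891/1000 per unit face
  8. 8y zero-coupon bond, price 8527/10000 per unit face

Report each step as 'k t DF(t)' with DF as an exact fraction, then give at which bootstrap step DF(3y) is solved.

step 1 [1y] swap r/1=16/609: DF=(1 − 16/609·(0))/(1+16/609) = 609/625 ≈ 0.974400
step 2 [2y] bond c/1=3/40: DF=(441043/400000 − 3/40·(0.974400))/(1+3/40) = 9577/10000 ≈ 0.957700
step 3 [3y] zero: DF = P = 9391/10000 ≈ 0.939100
step 4 [4y] bond c/1=1/100: DF=(484713/500000 − 1/100·(0.974400+0.957700+0.939100))/(1+1/100) = 4657/5000 ≈ 0.931400
step 5 [5y] zero: DF = P = 9129/10000 ≈ 0.912900
step 6 [6y] swap r/1=928/56227: DF=(1 − 928/56227·(0.974400+0.957700+0.939100+0.931400+0.912900))/(1+928/56227) = 567/625 ≈ 0.907200
step 7 [7y] zero: DF = P = 891/1000 ≈ 0.891000
step 8 [8y] zero: DF = P = 8527/10000 ≈ 0.852700

1 1 609/625
2 2 9577/10000
3 3 9391/10000
4 4 4657/5000
5 5 9129/10000
6 6 567/625
7 7 891/1000
8 8 8527/10000
DF(3y) is solved at step 3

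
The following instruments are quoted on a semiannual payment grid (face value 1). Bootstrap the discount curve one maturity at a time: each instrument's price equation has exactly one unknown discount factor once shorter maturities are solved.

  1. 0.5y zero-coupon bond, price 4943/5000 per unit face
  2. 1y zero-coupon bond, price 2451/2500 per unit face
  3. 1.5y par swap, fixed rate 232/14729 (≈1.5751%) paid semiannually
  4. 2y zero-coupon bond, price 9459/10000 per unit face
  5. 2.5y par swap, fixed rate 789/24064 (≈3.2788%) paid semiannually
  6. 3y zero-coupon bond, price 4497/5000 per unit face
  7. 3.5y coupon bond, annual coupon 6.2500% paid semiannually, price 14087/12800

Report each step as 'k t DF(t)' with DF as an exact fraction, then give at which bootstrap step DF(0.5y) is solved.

1 1/2 4943/5000
2 1 2451/2500
3 3/2 1221/1250
4 2 9459/10000
5 5/2 9211/10000
6 3 4497/5000
7 7/2 8941/10000
DF(0.5y) is solved at step 1

step 1 [0.5y] zero: DF = P = 4943/5000 ≈ 0.988600
step 2 [1y] zero: DF = P = 2451/2500 ≈ 0.980400
step 3 [1.5y] swap r/2=116/14729: DF=(1 − 116/14729·(0.988600+0.980400))/(1+116/14729) = 1221/1250 ≈ 0.976800
step 4 [2y] zero: DF = P = 9459/10000 ≈ 0.945900
step 5 [2.5y] swap r/2=789/48128: DF=(1 − 789/48128·(0.988600+0.980400+0.976800+0.945900))/(1+789/48128) = 9211/10000 ≈ 0.921100
step 6 [3y] zero: DF = P = 4497/5000 ≈ 0.899400
step 7 [3.5y] bond c/2=1/32: DF=(14087/12800 − 1/32·(0.988600+0.980400+0.976800+0.945900+0.921100+0.899400))/(1+1/32) = 8941/10000 ≈ 0.894100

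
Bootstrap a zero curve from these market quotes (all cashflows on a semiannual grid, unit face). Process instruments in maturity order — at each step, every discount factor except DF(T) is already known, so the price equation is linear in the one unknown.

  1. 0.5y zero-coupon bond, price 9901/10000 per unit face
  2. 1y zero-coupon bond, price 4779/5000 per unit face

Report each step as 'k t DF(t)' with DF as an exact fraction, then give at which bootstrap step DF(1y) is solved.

1 1/2 9901/10000
2 1 4779/5000
DF(1y) is solved at step 2

step 1 [0.5y] zero: DF = P = 9901/10000 ≈ 0.990100
step 2 [1y] zero: DF = P = 4779/5000 ≈ 0.955800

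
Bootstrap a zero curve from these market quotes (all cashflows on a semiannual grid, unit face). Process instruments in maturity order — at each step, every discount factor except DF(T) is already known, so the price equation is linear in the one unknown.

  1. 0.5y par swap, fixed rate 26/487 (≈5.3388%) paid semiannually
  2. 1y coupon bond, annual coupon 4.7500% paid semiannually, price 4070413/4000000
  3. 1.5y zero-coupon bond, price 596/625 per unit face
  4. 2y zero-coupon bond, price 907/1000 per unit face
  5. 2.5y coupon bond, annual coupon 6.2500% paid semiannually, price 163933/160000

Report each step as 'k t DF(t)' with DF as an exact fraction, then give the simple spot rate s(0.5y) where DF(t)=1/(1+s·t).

1 1/2 487/500
2 1 4857/5000
3 3/2 596/625
4 2 907/1000
5 5/2 4391/5000
s(0.5y) = (1/(487/500) − 1)/(1/2) = 26/487 ≈ 5.3388%

step 1 [0.5y] swap r/2=13/487: DF=(1 − 13/487·(0))/(1+13/487) = 487/500 ≈ 0.974000
step 2 [1y] bond c/2=19/800: DF=(4070413/4000000 − 19/800·(0.974000))/(1+19/800) = 4857/5000 ≈ 0.971400
step 3 [1.5y] zero: DF = P = 596/625 ≈ 0.953600
step 4 [2y] zero: DF = P = 907/1000 ≈ 0.907000
step 5 [2.5y] bond c/2=1/32: DF=(163933/160000 − 1/32·(0.974000+0.971400+0.953600+0.907000))/(1+1/32) = 4391/5000 ≈ 0.878200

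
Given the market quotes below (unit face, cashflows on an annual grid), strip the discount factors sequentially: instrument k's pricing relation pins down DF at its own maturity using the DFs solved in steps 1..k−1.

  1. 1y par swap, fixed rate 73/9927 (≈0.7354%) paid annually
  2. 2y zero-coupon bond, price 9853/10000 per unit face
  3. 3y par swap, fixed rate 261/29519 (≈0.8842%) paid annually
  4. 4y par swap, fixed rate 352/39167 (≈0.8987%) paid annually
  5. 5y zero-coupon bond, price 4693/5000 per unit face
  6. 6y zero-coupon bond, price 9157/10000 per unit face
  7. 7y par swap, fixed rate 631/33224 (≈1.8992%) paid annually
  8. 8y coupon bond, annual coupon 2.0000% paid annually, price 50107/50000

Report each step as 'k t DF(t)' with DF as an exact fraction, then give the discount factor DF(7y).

1 1 9927/10000
2 2 9853/10000
3 3 9739/10000
4 4 603/625
5 5 4693/5000
6 6 9157/10000
7 7 4369/5000
8 8 4261/5000
DF(7y) = 4369/5000 ≈ 0.873800

step 1 [1y] swap r/1=73/9927: DF=(1 − 73/9927·(0))/(1+73/9927) = 9927/10000 ≈ 0.992700
step 2 [2y] zero: DF = P = 9853/10000 ≈ 0.985300
step 3 [3y] swap r/1=261/29519: DF=(1 − 261/29519·(0.992700+0.985300))/(1+261/29519) = 9739/10000 ≈ 0.973900
step 4 [4y] swap r/1=352/39167: DF=(1 − 352/39167·(0.992700+0.985300+0.973900))/(1+352/39167) = 603/625 ≈ 0.964800
step 5 [5y] zero: DF = P = 4693/5000 ≈ 0.938600
step 6 [6y] zero: DF = P = 9157/10000 ≈ 0.915700
step 7 [7y] swap r/1=631/33224: DF=(1 − 631/33224·(0.992700+0.985300+0.973900+0.964800+0.938600+0.915700))/(1+631/33224) = 4369/5000 ≈ 0.873800
step 8 [8y] bond c/1=1/50: DF=(50107/50000 − 1/50·(0.992700+0.985300+0.973900+0.964800+0.938600+0.915700+0.873800))/(1+1/50) = 4261/5000 ≈ 0.852200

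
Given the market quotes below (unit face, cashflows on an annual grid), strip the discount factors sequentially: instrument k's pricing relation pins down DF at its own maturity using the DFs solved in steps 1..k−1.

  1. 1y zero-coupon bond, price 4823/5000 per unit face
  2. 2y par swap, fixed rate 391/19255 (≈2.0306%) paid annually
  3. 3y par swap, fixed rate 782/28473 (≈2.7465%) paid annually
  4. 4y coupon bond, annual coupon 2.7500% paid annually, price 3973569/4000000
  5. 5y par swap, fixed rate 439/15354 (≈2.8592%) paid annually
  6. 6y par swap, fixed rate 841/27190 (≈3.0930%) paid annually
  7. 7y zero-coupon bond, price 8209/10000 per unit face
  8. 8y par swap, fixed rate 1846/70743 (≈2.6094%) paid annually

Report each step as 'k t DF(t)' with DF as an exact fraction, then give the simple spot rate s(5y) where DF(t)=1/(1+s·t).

1 1 4823/5000
2 2 9609/10000
3 3 4609/5000
4 4 4453/5000
5 5 8683/10000
6 6 4159/5000
7 7 8209/10000
8 8 4077/5000
s(5y) = (1/(8683/10000) − 1)/(5) = 1317/43415 ≈ 3.0335%

step 1 [1y] zero: DF = P = 4823/5000 ≈ 0.964600
step 2 [2y] swap r/1=391/19255: DF=(1 − 391/19255·(0.964600))/(1+391/19255) = 9609/10000 ≈ 0.960900
step 3 [3y] swap r/1=782/28473: DF=(1 − 782/28473·(0.964600+0.960900))/(1+782/28473) = 4609/5000 ≈ 0.921800
step 4 [4y] bond c/1=11/400: DF=(3973569/4000000 − 11/400·(0.964600+0.960900+0.921800))/(1+11/400) = 4453/5000 ≈ 0.890600
step 5 [5y] swap r/1=439/15354: DF=(1 − 439/15354·(0.964600+0.960900+0.921800+0.890600))/(1+439/15354) = 8683/10000 ≈ 0.868300
step 6 [6y] swap r/1=841/27190: DF=(1 − 841/27190·(0.964600+0.960900+0.921800+0.890600+0.868300))/(1+841/27190) = 4159/5000 ≈ 0.831800
step 7 [7y] zero: DF = P = 8209/10000 ≈ 0.820900
step 8 [8y] swap r/1=1846/70743: DF=(1 − 1846/70743·(0.964600+0.960900+0.921800+0.890600+0.868300+0.831800+0.820900))/(1+1846/70743) = 4077/5000 ≈ 0.815400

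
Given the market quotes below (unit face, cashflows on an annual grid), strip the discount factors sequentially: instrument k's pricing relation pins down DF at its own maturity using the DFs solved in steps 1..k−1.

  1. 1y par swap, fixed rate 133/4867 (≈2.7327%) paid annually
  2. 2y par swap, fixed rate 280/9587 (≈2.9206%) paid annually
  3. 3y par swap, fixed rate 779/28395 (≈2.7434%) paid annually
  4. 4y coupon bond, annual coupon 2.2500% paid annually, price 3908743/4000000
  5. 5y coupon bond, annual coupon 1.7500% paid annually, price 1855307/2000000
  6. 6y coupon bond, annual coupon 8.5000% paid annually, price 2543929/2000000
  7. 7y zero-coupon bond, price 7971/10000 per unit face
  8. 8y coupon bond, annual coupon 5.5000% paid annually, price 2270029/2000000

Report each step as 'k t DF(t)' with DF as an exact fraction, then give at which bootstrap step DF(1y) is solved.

1 1 4867/5000
2 2 118/125
3 3 9221/10000
4 4 2233/2500
5 5 339/400
6 6 1627/2000
7 7 7971/10000
8 8 7531/10000
DF(1y) is solved at step 1

step 1 [1y] swap r/1=133/4867: DF=(1 − 133/4867·(0))/(1+133/4867) = 4867/5000 ≈ 0.973400
step 2 [2y] swap r/1=280/9587: DF=(1 − 280/9587·(0.973400))/(1+280/9587) = 118/125 ≈ 0.944000
step 3 [3y] swap r/1=779/28395: DF=(1 − 779/28395·(0.973400+0.944000))/(1+779/28395) = 9221/10000 ≈ 0.922100
step 4 [4y] bond c/1=9/400: DF=(3908743/4000000 − 9/400·(0.973400+0.944000+0.922100))/(1+9/400) = 2233/2500 ≈ 0.893200
step 5 [5y] bond c/1=7/400: DF=(1855307/2000000 − 7/400·(0.973400+0.944000+0.922100+0.893200))/(1+7/400) = 339/400 ≈ 0.847500
step 6 [6y] bond c/1=17/200: DF=(2543929/2000000 − 17/200·(0.973400+0.944000+0.922100+0.893200+0.847500))/(1+17/200) = 1627/2000 ≈ 0.813500
step 7 [7y] zero: DF = P = 7971/10000 ≈ 0.797100
step 8 [8y] bond c/1=11/200: DF=(2270029/2000000 − 11/200·(0.973400+0.944000+0.922100+0.893200+0.847500+0.813500+0.797100))/(1+11/200) = 7531/10000 ≈ 0.753100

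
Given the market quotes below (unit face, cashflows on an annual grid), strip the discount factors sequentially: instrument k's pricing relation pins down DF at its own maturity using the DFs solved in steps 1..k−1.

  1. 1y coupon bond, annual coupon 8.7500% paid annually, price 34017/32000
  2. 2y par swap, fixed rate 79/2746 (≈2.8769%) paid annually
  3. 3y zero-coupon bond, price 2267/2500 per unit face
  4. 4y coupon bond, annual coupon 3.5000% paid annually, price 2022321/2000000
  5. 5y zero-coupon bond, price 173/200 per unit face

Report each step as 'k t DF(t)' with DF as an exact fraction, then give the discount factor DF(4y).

step 1 [1y] bond c/1=7/80: DF=(34017/32000 − 7/80·(0))/(1+7/80) = 391/400 ≈ 0.977500
step 2 [2y] swap r/1=79/2746: DF=(1 − 79/2746·(0.977500))/(1+79/2746) = 9447/10000 ≈ 0.944700
step 3 [3y] zero: DF = P = 2267/2500 ≈ 0.906800
step 4 [4y] bond c/1=7/200: DF=(2022321/2000000 − 7/200·(0.977500+0.944700+0.906800))/(1+7/200) = 8813/10000 ≈ 0.881300
step 5 [5y] zero: DF = P = 173/200 ≈ 0.865000

1 1 391/400
2 2 9447/10000
3 3 2267/2500
4 4 8813/10000
5 5 173/200
DF(4y) = 8813/10000 ≈ 0.881300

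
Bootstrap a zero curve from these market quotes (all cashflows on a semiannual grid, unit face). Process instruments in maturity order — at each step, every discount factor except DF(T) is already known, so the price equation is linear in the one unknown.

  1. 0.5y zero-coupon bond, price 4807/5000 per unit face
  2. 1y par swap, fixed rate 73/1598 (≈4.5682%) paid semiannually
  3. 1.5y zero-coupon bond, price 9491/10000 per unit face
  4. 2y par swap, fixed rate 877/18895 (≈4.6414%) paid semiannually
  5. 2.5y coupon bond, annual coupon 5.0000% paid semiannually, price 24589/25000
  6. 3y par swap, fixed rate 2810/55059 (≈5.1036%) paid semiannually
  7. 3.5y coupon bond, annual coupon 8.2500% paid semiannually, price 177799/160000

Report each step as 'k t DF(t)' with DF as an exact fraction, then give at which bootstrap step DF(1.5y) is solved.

1 1/2 4807/5000
2 1 4781/5000
3 3/2 9491/10000
4 2 9123/10000
5 5/2 4337/5000
6 3 1719/2000
7 7/2 8491/10000
DF(1.5y) is solved at step 3

step 1 [0.5y] zero: DF = P = 4807/5000 ≈ 0.961400
step 2 [1y] swap r/2=73/3196: DF=(1 − 73/3196·(0.961400))/(1+73/3196) = 4781/5000 ≈ 0.956200
step 3 [1.5y] zero: DF = P = 9491/10000 ≈ 0.949100
step 4 [2y] swap r/2=877/37790: DF=(1 − 877/37790·(0.961400+0.956200+0.949100))/(1+877/37790) = 9123/10000 ≈ 0.912300
step 5 [2.5y] bond c/2=1/40: DF=(24589/25000 − 1/40·(0.961400+0.956200+0.949100+0.912300))/(1+1/40) = 4337/5000 ≈ 0.867400
step 6 [3y] swap r/2=1405/55059: DF=(1 − 1405/55059·(0.961400+0.956200+0.949100+0.912300+0.867400))/(1+1405/55059) = 1719/2000 ≈ 0.859500
step 7 [3.5y] bond c/2=33/800: DF=(177799/160000 − 33/800·(0.961400+0.956200+0.949100+0.912300+0.867400+0.859500))/(1+33/800) = 8491/10000 ≈ 0.849100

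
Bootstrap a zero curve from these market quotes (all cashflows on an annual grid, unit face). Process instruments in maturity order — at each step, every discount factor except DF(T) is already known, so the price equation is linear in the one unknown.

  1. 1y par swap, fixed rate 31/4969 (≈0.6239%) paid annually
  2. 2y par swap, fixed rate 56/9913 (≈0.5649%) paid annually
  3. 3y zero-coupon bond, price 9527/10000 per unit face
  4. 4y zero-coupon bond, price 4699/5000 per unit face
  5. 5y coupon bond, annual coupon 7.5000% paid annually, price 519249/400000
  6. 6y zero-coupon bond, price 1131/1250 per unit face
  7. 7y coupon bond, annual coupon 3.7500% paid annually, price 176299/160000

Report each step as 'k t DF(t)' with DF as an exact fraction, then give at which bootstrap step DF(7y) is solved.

step 1 [1y] swap r/1=31/4969: DF=(1 − 31/4969·(0))/(1+31/4969) = 4969/5000 ≈ 0.993800
step 2 [2y] swap r/1=56/9913: DF=(1 − 56/9913·(0.993800))/(1+56/9913) = 618/625 ≈ 0.988800
step 3 [3y] zero: DF = P = 9527/10000 ≈ 0.952700
step 4 [4y] zero: DF = P = 4699/5000 ≈ 0.939800
step 5 [5y] bond c/1=3/40: DF=(519249/400000 − 3/40·(0.993800+0.988800+0.952700+0.939800))/(1+3/40) = 2343/2500 ≈ 0.937200
step 6 [6y] zero: DF = P = 1131/1250 ≈ 0.904800
step 7 [7y] bond c/1=3/80: DF=(176299/160000 − 3/80·(0.993800+0.988800+0.952700+0.939800+0.937200+0.904800))/(1+3/80) = 4277/5000 ≈ 0.855400

1 1 4969/5000
2 2 618/625
3 3 9527/10000
4 4 4699/5000
5 5 2343/2500
6 6 1131/1250
7 7 4277/5000
DF(7y) is solved at step 7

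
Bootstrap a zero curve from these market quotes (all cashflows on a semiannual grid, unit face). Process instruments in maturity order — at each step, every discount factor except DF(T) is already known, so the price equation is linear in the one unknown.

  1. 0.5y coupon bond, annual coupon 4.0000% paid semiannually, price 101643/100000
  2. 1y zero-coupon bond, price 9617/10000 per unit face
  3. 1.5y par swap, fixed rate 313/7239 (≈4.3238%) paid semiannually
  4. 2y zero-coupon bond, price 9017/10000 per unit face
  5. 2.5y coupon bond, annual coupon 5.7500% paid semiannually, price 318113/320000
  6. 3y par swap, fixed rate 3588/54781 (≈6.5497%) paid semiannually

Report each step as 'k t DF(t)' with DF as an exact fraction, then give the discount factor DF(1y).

1 1/2 1993/2000
2 1 9617/10000
3 3/2 4687/5000
4 2 9017/10000
5 5/2 4301/5000
6 3 4103/5000
DF(1y) = 9617/10000 ≈ 0.961700

step 1 [0.5y] bond c/2=1/50: DF=(101643/100000 − 1/50·(0))/(1+1/50) = 1993/2000 ≈ 0.996500
step 2 [1y] zero: DF = P = 9617/10000 ≈ 0.961700
step 3 [1.5y] swap r/2=313/14478: DF=(1 − 313/14478·(0.996500+0.961700))/(1+313/14478) = 4687/5000 ≈ 0.937400
step 4 [2y] zero: DF = P = 9017/10000 ≈ 0.901700
step 5 [2.5y] bond c/2=23/800: DF=(318113/320000 − 23/800·(0.996500+0.961700+0.937400+0.901700))/(1+23/800) = 4301/5000 ≈ 0.860200
step 6 [3y] swap r/2=1794/54781: DF=(1 − 1794/54781·(0.996500+0.961700+0.937400+0.901700+0.860200))/(1+1794/54781) = 4103/5000 ≈ 0.820600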